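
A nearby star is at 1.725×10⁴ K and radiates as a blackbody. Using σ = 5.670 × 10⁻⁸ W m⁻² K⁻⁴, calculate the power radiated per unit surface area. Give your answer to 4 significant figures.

I ≈ 5.020×10⁹ W/m²

Stefan–Boltzmann: I = σT⁴ = 5.670×10⁻⁸ × (1.725×10⁴)⁴ = 5.020×10⁹ W/m².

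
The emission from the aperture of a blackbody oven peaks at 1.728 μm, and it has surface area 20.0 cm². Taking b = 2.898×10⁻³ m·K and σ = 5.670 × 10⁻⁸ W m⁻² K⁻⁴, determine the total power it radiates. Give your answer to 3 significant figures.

Wien's law: T = b/λ_max = 2.898×10⁻³/1.728×10⁻⁶ = 1677.08 K.
Area A = 20.0 cm² = 2.00×10⁻³ m².
Then P = σAT⁴ = 5.670×10⁻⁸×2.00×10⁻³×(1677.08)⁴ = 897 W.

P ≈ 897 W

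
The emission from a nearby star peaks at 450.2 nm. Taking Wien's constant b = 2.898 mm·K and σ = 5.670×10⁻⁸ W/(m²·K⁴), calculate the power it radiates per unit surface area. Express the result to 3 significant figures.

Wien's law: T = b/λ_max = 2.898×10⁻³/4.502×10⁻⁷ = 6437.14 K.
Then I = σT⁴ = 5.670×10⁻⁸×(6437.14)⁴ = 9.74×10⁷ W/m².

I ≈ 9.74×10⁷ W/m²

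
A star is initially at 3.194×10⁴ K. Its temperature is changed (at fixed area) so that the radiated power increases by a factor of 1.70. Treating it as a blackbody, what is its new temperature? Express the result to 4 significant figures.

P ∝ T⁴, so T₂/T₁ = (P₂/P₁)^(1/4) = (1.70)^(1/4) = 1.14186.
T₂ = 3.194×10⁴ × 1.14186 = 3.647×10⁴ K.

T₂ ≈ 3.647×10⁴ K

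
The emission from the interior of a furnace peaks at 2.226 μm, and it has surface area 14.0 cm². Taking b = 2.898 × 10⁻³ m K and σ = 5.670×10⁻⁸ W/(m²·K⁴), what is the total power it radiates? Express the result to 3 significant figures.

P ≈ 228 W

Wien's law: T = b/λ_max = 2.898×10⁻³/2.226×10⁻⁶ = 1301.89 K.
Area A = 14.0 cm² = 1.40×10⁻³ m².
Then P = σAT⁴ = 5.670×10⁻⁸×1.40×10⁻³×(1301.89)⁴ = 228 W.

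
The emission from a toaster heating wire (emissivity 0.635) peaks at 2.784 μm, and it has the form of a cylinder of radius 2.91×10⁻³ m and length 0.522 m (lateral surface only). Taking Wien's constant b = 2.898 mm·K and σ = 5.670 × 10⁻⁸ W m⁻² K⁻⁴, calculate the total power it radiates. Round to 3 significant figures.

Wien's law: T = b/λ_max = 2.898×10⁻³/2.784×10⁻⁶ = 1040.95 K.
Lateral area A = 2πrL = 2π×2.91×10⁻³×0.522 = 9.54428×10⁻³ m².
Then P = εσAT⁴ = 0.635×5.670×10⁻⁸×9.54428×10⁻³×(1040.95)⁴ = 403 W.

P ≈ 403 W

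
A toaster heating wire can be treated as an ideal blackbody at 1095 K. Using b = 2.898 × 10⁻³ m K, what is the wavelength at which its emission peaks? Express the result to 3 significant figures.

Wien's displacement law: λ_max = b/T = (2.898×10⁻³ m·K)/(1095 K) = 2.647×10⁻⁶ m.
That is 2.65×10³ nm, in the infrared range.

λ_max ≈ 2.65×10³ nm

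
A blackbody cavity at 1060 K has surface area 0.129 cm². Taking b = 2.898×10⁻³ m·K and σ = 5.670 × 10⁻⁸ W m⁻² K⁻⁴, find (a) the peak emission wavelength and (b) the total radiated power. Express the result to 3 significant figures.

λ_max ≈ 2.73×10³ nm; P ≈ 0.923 W

(a) λ_max = b/T = 2.898×10⁻³/1060 = 2.734×10⁻⁶ m = 2.73×10³ nm.
Area A = 0.129 cm² = 1.29×10⁻⁵ m².
(b) P = σAT⁴ = 5.670×10⁻⁸×1.29×10⁻⁵×(1060)⁴ = 0.923 W.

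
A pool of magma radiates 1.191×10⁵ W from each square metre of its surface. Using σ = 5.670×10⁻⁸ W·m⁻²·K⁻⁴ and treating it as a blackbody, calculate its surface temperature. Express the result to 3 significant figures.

T ≈ 1.20×10³ K

I = σT⁴, so T = (I/σ)^(1/4) = (1.191×10⁵/(5.670×10⁻⁸))^(1/4) = 1.20×10³ K.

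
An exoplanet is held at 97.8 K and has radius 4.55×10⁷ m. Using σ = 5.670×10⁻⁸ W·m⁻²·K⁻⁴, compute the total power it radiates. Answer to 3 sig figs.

Surface area A = 4πR² = 4π(4.55×10⁷ m)² = 2.60155×10¹⁶ m².
P = σAT⁴ = 5.670×10⁻⁸ × 2.60155×10¹⁶ × (97.8)⁴ = 1.35×10¹⁷ W.

P ≈ 1.35×10¹⁷ W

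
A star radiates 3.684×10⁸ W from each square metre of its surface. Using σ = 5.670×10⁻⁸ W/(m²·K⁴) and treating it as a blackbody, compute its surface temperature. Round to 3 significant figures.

I = σT⁴, so T = (I/σ)^(1/4) = (3.684×10⁸/(5.670×10⁻⁸))^(1/4) = 8.98×10³ K.

T ≈ 8.98×10³ K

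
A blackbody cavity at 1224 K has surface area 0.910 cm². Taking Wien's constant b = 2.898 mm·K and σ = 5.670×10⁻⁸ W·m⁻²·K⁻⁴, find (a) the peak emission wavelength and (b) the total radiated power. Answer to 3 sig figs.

λ_max ≈ 2.37 μm; P ≈ 11.6 W

(a) λ_max = b/T = 2.898×10⁻³/1224 = 2.368×10⁻⁶ m = 2.37 μm.
Area A = 0.910 cm² = 9.10×10⁻⁵ m².
(b) P = σAT⁴ = 5.670×10⁻⁸×9.10×10⁻⁵×(1224)⁴ = 11.6 W.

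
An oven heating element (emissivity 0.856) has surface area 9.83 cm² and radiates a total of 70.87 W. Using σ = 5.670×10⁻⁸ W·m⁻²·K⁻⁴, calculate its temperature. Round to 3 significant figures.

T ≈ 1.10×10³ K

Area A = 9.83 cm² = 9.83×10⁻⁴ m².
P = εσAT⁴ ⇒ T = (P/(εσA))^(1/4) = (70.87/(0.856×5.670×10⁻⁸×9.83×10⁻⁴))^(1/4) = 1.10×10³ K.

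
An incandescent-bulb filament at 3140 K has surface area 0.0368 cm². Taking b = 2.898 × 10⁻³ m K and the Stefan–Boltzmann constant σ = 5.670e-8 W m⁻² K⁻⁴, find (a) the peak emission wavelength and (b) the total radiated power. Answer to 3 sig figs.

λ_max ≈ 923 nm; P ≈ 20.3 W

(a) λ_max = b/T = 2.898×10⁻³/3140 = 9.229×10⁻⁷ m = 923 nm.
Area A = 0.0368 cm² = 3.68×10⁻⁶ m².
(b) P = σAT⁴ = 5.670×10⁻⁸×3.68×10⁻⁶×(3140)⁴ = 20.3 W.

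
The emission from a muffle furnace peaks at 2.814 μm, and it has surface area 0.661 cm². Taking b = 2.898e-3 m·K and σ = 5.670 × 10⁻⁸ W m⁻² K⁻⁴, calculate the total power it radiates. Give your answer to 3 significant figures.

Wien's law: T = b/λ_max = 2.898×10⁻³/2.814×10⁻⁶ = 1029.85 K.
Area A = 0.661 cm² = 6.61×10⁻⁵ m².
Then P = σAT⁴ = 5.670×10⁻⁸×6.61×10⁻⁵×(1029.85)⁴ = 4.22 W.

P ≈ 4.22 W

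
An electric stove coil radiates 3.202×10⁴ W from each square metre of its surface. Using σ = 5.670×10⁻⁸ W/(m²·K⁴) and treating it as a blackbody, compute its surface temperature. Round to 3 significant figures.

T ≈ 867 K

I = σT⁴, so T = (I/σ)^(1/4) = (3.202×10⁴/(5.670×10⁻⁸))^(1/4) = 867 K.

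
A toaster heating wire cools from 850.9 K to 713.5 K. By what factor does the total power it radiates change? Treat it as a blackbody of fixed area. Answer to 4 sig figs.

P₂/P₁ ≈ 0.4944

P ∝ T⁴, so P₂/P₁ = (T₂/T₁)⁴ = (713.5/850.9)⁴ = (0.838524)⁴ = 0.4944.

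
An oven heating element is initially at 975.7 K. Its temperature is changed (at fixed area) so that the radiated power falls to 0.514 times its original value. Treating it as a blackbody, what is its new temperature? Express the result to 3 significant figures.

T₂ ≈ 826 K

P ∝ T⁴, so T₂/T₁ = (P₂/P₁)^(1/4) = (0.514)^(1/4) = 0.846722.
T₂ = 975.7 × 0.846722 = 826 K.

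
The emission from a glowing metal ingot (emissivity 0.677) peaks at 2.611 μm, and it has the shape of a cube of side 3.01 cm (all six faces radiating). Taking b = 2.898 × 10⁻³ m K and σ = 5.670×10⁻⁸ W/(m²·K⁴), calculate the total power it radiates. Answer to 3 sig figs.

Wien's law: T = b/λ_max = 2.898×10⁻³/2.611×10⁻⁶ = 1109.92 K.
Area A = 6s² = 6×(0.0301 m)² = 5.43606×10⁻³ m².
Then P = εσAT⁴ = 0.677×5.670×10⁻⁸×5.43606×10⁻³×(1109.92)⁴ = 317 W.

P ≈ 317 W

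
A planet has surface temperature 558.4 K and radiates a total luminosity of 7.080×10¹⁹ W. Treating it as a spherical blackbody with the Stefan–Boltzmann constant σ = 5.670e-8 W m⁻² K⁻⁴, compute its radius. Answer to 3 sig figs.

L = 4πR²σT⁴ ⇒ R = √(L/(4πσT⁴)).
σT⁴ = 5512.70 W/m², so R = √(7.080×10¹⁹/(4π×5512.70)) = 3.20×10⁷ m.

R ≈ 3.20×10⁷ m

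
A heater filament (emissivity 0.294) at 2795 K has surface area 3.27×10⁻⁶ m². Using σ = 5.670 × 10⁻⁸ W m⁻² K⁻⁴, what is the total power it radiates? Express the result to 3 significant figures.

Area A = 3.27×10⁻⁶ m².
P = εσAT⁴ = 0.294 × 5.670×10⁻⁸ × 3.27×10⁻⁶ × (2795)⁴ = 3.33 W.

P ≈ 3.33 W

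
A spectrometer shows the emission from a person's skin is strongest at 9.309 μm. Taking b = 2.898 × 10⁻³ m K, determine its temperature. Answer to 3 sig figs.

T ≈ 311 K

Wien's law gives T = b/λ_max = (2.898×10⁻³ m·K)/(9.309×10⁻⁶ m) = 311 K.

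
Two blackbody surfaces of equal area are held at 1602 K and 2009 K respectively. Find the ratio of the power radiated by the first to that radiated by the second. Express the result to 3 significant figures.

P₁/P₂ ≈ 0.404

With equal areas, P₁/P₂ = (T₁/T₂)⁴ = (1602/2009)⁴ = 0.404.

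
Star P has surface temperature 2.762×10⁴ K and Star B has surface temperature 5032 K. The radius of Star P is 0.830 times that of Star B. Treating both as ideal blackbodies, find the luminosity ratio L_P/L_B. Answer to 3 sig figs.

L_P/L_B ≈ 625

L ∝ R²T⁴, so L_P/L_B = (R_P/R_B)²(T_P/T_B)⁴ = (0.830)² × (2.762×10⁴/5032)⁴ = 0.6889 × 907.679 = 625.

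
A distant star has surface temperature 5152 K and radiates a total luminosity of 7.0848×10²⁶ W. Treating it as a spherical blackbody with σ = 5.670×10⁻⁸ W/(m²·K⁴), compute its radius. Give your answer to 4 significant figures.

L = 4πR²σT⁴ ⇒ R = √(L/(4πσT⁴)).
σT⁴ = 3.99472×10⁷ W/m², so R = √(7.0848×10²⁶/(4π×3.99472×10⁷)) = 1.188×10⁹ m.

R ≈ 1.188×10⁹ m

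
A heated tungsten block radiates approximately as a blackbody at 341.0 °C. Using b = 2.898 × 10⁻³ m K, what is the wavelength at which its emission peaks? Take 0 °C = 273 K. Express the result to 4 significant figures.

λ_max ≈ 4.720 μm

T = 341.0 °C + 273 = 614.0 K.
Wien's displacement law: λ_max = b/T = (2.898×10⁻³ m·K)/(614.0 K) = 4.7199×10⁻⁶ m.
That is 4.720 μm, in the infrared range.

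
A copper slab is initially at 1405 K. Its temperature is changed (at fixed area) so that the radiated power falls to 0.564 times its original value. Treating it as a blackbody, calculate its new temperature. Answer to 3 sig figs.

P ∝ T⁴, so T₂/T₁ = (P₂/P₁)^(1/4) = (0.564)^(1/4) = 0.866602.
T₂ = 1405 × 0.866602 = 1.22×10³ K.

T₂ ≈ 1.22×10³ K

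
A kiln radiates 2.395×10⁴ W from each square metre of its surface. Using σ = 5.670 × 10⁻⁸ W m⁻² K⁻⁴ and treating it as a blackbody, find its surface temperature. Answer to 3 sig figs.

T ≈ 806 K

I = σT⁴, so T = (I/σ)^(1/4) = (2.395×10⁴/(5.670×10⁻⁸))^(1/4) = 806 K.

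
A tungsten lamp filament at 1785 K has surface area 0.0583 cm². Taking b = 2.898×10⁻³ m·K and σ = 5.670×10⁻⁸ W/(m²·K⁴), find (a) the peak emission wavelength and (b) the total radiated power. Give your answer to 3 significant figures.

(a) λ_max = b/T = 2.898×10⁻³/1785 = 1.624×10⁻⁶ m = 1.62 μm.
Area A = 0.0583 cm² = 5.83×10⁻⁶ m².
(b) P = σAT⁴ = 5.670×10⁻⁸×5.83×10⁻⁶×(1785)⁴ = 3.36 W.

λ_max ≈ 1.62 μm; P ≈ 3.36 W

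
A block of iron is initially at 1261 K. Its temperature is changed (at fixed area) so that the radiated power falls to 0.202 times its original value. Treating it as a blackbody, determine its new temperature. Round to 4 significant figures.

T₂ ≈ 845.4 K

P ∝ T⁴, so T₂/T₁ = (P₂/P₁)^(1/4) = (0.202)^(1/4) = 0.670406.
T₂ = 1261 × 0.670406 = 845.4 K.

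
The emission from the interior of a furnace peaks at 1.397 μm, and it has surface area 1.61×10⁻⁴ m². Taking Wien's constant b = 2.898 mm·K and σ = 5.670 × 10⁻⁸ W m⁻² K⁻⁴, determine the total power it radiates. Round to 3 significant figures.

P ≈ 169 W

Wien's law: T = b/λ_max = 2.898×10⁻³/1.397×10⁻⁶ = 2074.45 K.
Area A = 1.61×10⁻⁴ m².
Then P = σAT⁴ = 5.670×10⁻⁸×1.61×10⁻⁴×(2074.45)⁴ = 169 W.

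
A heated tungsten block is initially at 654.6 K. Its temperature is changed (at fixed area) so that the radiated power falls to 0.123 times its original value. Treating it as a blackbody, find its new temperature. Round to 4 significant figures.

T₂ ≈ 387.7 K

P ∝ T⁴, so T₂/T₁ = (P₂/P₁)^(1/4) = (0.123)^(1/4) = 0.592211.
T₂ = 654.6 × 0.592211 = 387.7 K.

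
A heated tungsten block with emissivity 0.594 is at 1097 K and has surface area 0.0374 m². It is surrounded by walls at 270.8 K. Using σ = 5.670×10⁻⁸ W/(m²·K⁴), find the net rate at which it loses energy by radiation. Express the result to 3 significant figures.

Net loss ≈ 1.82×10³ W

Area A = 0.0374 m².
Net radiated power P_net = εσA(T⁴ − T₀⁴) = 0.594×5.670×10⁻⁸×0.0374×(1097⁴ − 270.8⁴).
T⁴ − T₀⁴ = 1.44819×10¹² − 5.37768×10⁹ = 1.44281×10¹² K⁴, so P_net = 1.82×10³ W.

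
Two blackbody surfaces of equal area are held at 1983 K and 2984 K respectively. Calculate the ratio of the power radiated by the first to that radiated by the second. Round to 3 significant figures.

With equal areas, P₁/P₂ = (T₁/T₂)⁴ = (1983/2984)⁴ = 0.195.

P₁/P₂ ≈ 0.195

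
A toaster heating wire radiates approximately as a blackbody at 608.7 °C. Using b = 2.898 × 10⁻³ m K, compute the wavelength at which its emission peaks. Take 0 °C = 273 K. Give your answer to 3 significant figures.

T = 608.7 °C + 273 = 881.7 K.
Wien's displacement law: λ_max = b/T = (2.898×10⁻³ m·K)/(881.7 K) = 3.287×10⁻⁶ m.
That is 3.29 μm, in the infrared range.

λ_max ≈ 3.29 μm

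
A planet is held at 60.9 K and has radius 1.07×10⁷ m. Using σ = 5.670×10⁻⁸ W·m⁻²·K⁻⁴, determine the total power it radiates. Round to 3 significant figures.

P ≈ 1.12×10¹⁵ W

Surface area A = 4πR² = 4π(1.07×10⁷ m)² = 1.43872×10¹⁵ m².
P = σAT⁴ = 5.670×10⁻⁸ × 1.43872×10¹⁵ × (60.9)⁴ = 1.12×10¹⁵ W.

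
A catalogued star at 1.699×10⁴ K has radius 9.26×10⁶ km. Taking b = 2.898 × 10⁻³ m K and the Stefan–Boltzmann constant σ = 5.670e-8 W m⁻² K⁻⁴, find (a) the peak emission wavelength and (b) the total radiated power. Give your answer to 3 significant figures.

(a) λ_max = b/T = 2.898×10⁻³/1.699×10⁴ = 1.706×10⁻⁷ m = 171 nm.
Surface area A = 4πR² = 4π(9.26×10⁹ m)² = 1.07754×10²¹ m².
(b) P = σAT⁴ = 5.670×10⁻⁸×1.07754×10²¹×(1.699×10⁴)⁴ = 5.09×10³⁰ W.

λ_max ≈ 171 nm; P ≈ 5.09×10³⁰ W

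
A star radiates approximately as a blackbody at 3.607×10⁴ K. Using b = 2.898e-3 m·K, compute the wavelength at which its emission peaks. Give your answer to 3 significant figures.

Wien's displacement law: λ_max = b/T = (2.898×10⁻³ m·K)/(3.607×10⁴ K) = 8.034×10⁻⁸ m.
That is 80.3 nm, in the ultraviolet range.

λ_max ≈ 80.3 nm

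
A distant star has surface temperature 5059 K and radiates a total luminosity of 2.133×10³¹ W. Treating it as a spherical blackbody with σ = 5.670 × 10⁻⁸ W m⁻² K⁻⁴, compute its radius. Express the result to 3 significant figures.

L = 4πR²σT⁴ ⇒ R = √(L/(4πσT⁴)).
σT⁴ = 3.71400×10⁷ W/m², so R = √(2.133×10³¹/(4π×3.71400×10⁷)) = 2.14×10¹¹ m.

R ≈ 2.14×10¹¹ m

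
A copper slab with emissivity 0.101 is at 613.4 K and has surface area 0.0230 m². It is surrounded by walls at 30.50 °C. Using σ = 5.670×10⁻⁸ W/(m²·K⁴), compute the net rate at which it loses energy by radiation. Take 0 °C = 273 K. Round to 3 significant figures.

Surroundings: T = 30.50 °C + 273 = 303.50 K.
Area A = 0.0230 m².
Net radiated power P_net = εσA(T⁴ − T₀⁴) = 0.101×5.670×10⁻⁸×0.0230×(613.4⁴ − 303.50⁴).
T⁴ − T₀⁴ = 1.41571×10¹¹ − 8.48467×10⁹ = 1.33086×10¹¹ K⁴, so P_net = 17.5 W.

Net loss ≈ 17.5 W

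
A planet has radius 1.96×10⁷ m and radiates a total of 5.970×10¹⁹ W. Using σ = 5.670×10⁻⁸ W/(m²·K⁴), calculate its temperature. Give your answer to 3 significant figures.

Surface area A = 4πR² = 4π(1.96×10⁷ m)² = 4.82750×10¹⁵ m².
P = σAT⁴ ⇒ T = (P/(σA))^(1/4) = (5.970×10¹⁹/(5.670×10⁻⁸×4.82750×10¹⁵))^(1/4) = 683 K.

T ≈ 683 K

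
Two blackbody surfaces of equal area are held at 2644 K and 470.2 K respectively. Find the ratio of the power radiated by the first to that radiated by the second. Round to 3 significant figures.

With equal areas, P₁/P₂ = (T₁/T₂)⁴ = (2644/470.2)⁴ = 1.00×10³.

P₁/P₂ ≈ 1.00×10³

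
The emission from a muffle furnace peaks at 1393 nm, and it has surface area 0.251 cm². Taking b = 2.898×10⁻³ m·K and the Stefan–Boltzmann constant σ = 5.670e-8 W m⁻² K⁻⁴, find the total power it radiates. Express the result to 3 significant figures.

Wien's law: T = b/λ_max = 2.898×10⁻³/1.393×10⁻⁶ = 2080.40 K.
Area A = 0.251 cm² = 2.51×10⁻⁵ m².
Then P = σAT⁴ = 5.670×10⁻⁸×2.51×10⁻⁵×(2080.40)⁴ = 26.7 W.

P ≈ 26.7 W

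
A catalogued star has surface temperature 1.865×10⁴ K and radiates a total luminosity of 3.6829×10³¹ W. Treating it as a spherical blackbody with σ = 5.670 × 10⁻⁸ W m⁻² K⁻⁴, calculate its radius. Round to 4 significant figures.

L = 4πR²σT⁴ ⇒ R = √(L/(4πσT⁴)).
σT⁴ = 6.85959×10⁹ W/m², so R = √(3.6829×10³¹/(4π×6.85959×10⁹)) = 2.067×10¹⁰ m.

R ≈ 2.067×10¹⁰ m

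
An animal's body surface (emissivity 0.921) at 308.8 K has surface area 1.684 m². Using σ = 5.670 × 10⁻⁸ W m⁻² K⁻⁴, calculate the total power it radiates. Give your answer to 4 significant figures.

P ≈ 799.6 W

Area A = 1.684 m².
P = εσAT⁴ = 0.921 × 5.670×10⁻⁸ × 1.684 × (308.8)⁴ = 799.6 W.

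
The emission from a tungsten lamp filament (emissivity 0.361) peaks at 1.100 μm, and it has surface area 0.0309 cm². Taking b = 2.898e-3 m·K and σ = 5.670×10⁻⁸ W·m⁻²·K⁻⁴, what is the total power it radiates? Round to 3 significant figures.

P ≈ 3.05 W

Wien's law: T = b/λ_max = 2.898×10⁻³/1.100×10⁻⁶ = 2634.55 K.
Area A = 0.0309 cm² = 3.09×10⁻⁶ m².
Then P = εσAT⁴ = 0.361×5.670×10⁻⁸×3.09×10⁻⁶×(2634.55)⁴ = 3.05 W.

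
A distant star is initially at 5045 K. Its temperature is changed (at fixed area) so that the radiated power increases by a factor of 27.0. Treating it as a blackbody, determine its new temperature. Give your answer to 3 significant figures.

P ∝ T⁴, so T₂/T₁ = (P₂/P₁)^(1/4) = (27.0)^(1/4) = 2.27951.
T₂ = 5045 × 2.27951 = 1.15×10⁴ K.

T₂ ≈ 1.15×10⁴ K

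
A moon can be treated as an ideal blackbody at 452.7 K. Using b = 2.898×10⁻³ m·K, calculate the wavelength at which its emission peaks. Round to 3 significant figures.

Wien's displacement law: λ_max = b/T = (2.898×10⁻³ m·K)/(452.7 K) = 6.402×10⁻⁶ m.
That is 6.40 μm, in the infrared range.

λ_max ≈ 6.40 μm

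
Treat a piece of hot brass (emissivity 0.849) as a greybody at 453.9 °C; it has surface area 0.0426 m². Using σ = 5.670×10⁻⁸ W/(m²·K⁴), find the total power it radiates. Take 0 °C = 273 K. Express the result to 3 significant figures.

P ≈ 573 W

T = 453.9 °C + 273 = 726.9 K.
Area A = 0.0426 m².
P = εσAT⁴ = 0.849 × 5.670×10⁻⁸ × 0.0426 × (726.9)⁴ = 573 W.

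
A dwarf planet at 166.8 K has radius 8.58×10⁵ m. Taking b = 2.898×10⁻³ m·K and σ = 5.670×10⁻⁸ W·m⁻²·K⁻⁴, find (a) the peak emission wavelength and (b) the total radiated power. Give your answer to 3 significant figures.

λ_max ≈ 17.4 μm; P ≈ 4.06×10¹⁴ W

(a) λ_max = b/T = 2.898×10⁻³/166.8 = 1.737×10⁻⁵ m = 17.4 μm.
Surface area A = 4πR² = 4π(8.58×10⁵ m)² = 9.25091×10¹² m².
(b) P = σAT⁴ = 5.670×10⁻⁸×9.25091×10¹²×(166.8)⁴ = 4.06×10¹⁴ W.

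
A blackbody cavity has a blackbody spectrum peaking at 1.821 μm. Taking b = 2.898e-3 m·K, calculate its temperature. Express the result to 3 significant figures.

T ≈ 1.59×10³ K

Wien's law gives T = b/λ_max = (2.898×10⁻³ m·K)/(1.821×10⁻⁶ m) = 1.59×10³ K.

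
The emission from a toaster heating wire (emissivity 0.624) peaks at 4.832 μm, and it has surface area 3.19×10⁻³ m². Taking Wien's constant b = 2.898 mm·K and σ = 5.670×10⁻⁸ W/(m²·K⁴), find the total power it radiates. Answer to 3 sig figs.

P ≈ 14.6 W

Wien's law: T = b/λ_max = 2.898×10⁻³/4.832×10⁻⁶ = 599.752 K.
Area A = 3.19×10⁻³ m².
Then P = εσAT⁴ = 0.624×5.670×10⁻⁸×3.19×10⁻³×(599.752)⁴ = 14.6 W.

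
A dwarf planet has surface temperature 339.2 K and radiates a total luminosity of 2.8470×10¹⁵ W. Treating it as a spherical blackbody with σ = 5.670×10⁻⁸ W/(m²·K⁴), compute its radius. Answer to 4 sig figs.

R ≈ 5.494×10⁵ m

L = 4πR²σT⁴ ⇒ R = √(L/(4πσT⁴)).
σT⁴ = 750.596 W/m², so R = √(2.8470×10¹⁵/(4π×750.596)) = 5.494×10⁵ m.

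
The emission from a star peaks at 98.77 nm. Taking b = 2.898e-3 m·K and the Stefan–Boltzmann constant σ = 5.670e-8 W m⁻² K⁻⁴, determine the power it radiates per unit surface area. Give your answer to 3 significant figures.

I ≈ 4.20×10¹⁰ W/m²

Wien's law: T = b/λ_max = 2.898×10⁻³/9.877×10⁻⁸ = 29340.9 K.
Then I = σT⁴ = 5.670×10⁻⁸×(29340.9)⁴ = 4.20×10¹⁰ W/m².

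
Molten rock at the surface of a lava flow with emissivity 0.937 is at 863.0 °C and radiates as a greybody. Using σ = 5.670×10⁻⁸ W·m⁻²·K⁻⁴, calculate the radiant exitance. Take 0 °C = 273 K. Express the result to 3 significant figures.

I ≈ 8.85×10⁴ W/m²

T = 863.0 °C + 273 = 1136.0 K.
Stefan–Boltzmann: I = εσT⁴ = 0.937 × 5.670×10⁻⁸ × (1136.0)⁴ = 8.85×10⁴ W/m².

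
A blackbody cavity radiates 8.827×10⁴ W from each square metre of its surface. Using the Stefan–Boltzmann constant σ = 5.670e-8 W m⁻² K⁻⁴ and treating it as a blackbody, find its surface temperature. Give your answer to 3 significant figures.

T ≈ 1.12×10³ K

I = σT⁴, so T = (I/σ)^(1/4) = (8.827×10⁴/(5.670×10⁻⁸))^(1/4) = 1.12×10³ K.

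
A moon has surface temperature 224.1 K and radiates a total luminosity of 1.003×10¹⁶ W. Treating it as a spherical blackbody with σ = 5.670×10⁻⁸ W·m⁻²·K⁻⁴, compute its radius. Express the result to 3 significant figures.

L = 4πR²σT⁴ ⇒ R = √(L/(4πσT⁴)).
σT⁴ = 143.005 W/m², so R = √(1.003×10¹⁶/(4π×143.005)) = 2.36×10⁶ m.

R ≈ 2.36×10⁶ m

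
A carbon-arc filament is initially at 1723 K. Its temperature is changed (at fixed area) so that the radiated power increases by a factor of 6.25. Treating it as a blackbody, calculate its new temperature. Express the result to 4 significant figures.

T₂ ≈ 2724 K

P ∝ T⁴, so T₂/T₁ = (P₂/P₁)^(1/4) = (6.25)^(1/4) = 1.58114.
T₂ = 1723 × 1.58114 = 2724 K.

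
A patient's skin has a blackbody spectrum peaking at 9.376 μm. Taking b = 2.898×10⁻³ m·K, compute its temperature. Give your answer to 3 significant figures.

T ≈ 309 K

Wien's law gives T = b/λ_max = (2.898×10⁻³ m·K)/(9.376×10⁻⁶ m) = 309 K.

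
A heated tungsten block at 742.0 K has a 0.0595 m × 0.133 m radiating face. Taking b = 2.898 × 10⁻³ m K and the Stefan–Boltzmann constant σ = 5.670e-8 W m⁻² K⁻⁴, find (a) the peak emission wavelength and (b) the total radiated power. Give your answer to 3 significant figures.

(a) λ_max = b/T = 2.898×10⁻³/742.0 = 3.906×10⁻⁶ m = 3.91 μm.
Area A = 0.0595 × 0.133 = 7.9135×10⁻³ m².
(b) P = σAT⁴ = 5.670×10⁻⁸×7.9135×10⁻³×(742.0)⁴ = 136 W.

λ_max ≈ 3.91 μm; P ≈ 136 W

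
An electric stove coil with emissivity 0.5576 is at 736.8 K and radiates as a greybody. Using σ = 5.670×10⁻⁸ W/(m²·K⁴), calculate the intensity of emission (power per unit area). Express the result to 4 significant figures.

Stefan–Boltzmann: I = εσT⁴ = 0.5576 × 5.670×10⁻⁸ × (736.8)⁴ = 9318 W/m².

I ≈ 9318 W/m²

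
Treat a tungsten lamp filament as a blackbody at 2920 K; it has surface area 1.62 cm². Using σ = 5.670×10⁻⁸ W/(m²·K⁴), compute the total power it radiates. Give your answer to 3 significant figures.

Area A = 1.62 cm² = 1.62×10⁻⁴ m².
P = σAT⁴ = 5.670×10⁻⁸ × 1.62×10⁻⁴ × (2920)⁴ = 668 W.

P ≈ 668 W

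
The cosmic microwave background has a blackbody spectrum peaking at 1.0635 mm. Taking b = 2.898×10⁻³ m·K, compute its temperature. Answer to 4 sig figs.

T ≈ 2.725 K

Wien's law gives T = b/λ_max = (2.898×10⁻³ m·K)/(1.0635×10⁻³ m) = 2.725 K.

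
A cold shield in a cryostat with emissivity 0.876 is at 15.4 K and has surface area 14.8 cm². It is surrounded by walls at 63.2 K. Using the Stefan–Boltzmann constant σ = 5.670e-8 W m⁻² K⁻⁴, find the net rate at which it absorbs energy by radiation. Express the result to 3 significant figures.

Area A = 14.8 cm² = 1.48×10⁻³ m².
Net radiated power P_net = εσA(T⁴ − T₀⁴) = 0.876×5.670×10⁻⁸×1.48×10⁻³×(15.4⁴ − 63.2⁴).
T⁴ − T₀⁴ = 56244.9 − 1.59540×10⁷ = -1.58978×10⁷ K⁴, so P_net = -1.17×10⁻³ W — negative, meaning a net gain of 1.17×10⁻³ W.

Net gain ≈ 1.17×10⁻³ W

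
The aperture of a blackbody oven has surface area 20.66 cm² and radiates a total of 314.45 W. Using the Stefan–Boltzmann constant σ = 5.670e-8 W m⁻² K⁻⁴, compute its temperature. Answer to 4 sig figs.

T ≈ 1280 K

Area A = 20.66 cm² = 2.066×10⁻³ m².
P = σAT⁴ ⇒ T = (P/(σA))^(1/4) = (314.45/(5.670×10⁻⁸×2.066×10⁻³))^(1/4) = 1280 K.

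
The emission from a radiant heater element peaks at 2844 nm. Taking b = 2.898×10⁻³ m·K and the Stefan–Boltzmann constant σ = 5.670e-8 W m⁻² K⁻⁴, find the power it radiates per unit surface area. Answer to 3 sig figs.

I ≈ 6.11×10⁴ W/m²

Wien's law: T = b/λ_max = 2.898×10⁻³/2.844×10⁻⁶ = 1018.99 K.
Then I = σT⁴ = 5.670×10⁻⁸×(1018.99)⁴ = 6.11×10⁴ W/m².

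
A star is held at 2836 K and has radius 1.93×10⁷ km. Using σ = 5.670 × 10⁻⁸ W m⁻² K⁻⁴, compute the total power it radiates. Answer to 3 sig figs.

Surface area A = 4πR² = 4π(1.93×10¹⁰ m)² = 4.68085×10²¹ m².
P = σAT⁴ = 5.670×10⁻⁸ × 4.68085×10²¹ × (2836)⁴ = 1.72×10²⁸ W.

P ≈ 1.72×10²⁸ W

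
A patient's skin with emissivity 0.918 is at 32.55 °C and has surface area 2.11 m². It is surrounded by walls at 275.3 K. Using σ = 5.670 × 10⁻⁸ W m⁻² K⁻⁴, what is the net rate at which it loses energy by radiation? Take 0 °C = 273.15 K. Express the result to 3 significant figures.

T = 32.55 °C + 273.15 = 305.70 K.
Area A = 2.11 m².
Net radiated power P_net = εσA(T⁴ − T₀⁴) = 0.918×5.670×10⁻⁸×2.11×(305.70⁴ − 275.3⁴).
T⁴ − T₀⁴ = 8.73337×10⁹ − 5.74414×10⁹ = 2.98923×10⁹ K⁴, so P_net = 328 W.

Net loss ≈ 328 W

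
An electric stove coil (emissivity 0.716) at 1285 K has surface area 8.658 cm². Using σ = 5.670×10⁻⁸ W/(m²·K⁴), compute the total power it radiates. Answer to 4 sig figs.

Area A = 8.658 cm² = 8.658×10⁻⁴ m².
P = εσAT⁴ = 0.716 × 5.670×10⁻⁸ × 8.658×10⁻⁴ × (1285)⁴ = 95.84 W.

P ≈ 95.84 W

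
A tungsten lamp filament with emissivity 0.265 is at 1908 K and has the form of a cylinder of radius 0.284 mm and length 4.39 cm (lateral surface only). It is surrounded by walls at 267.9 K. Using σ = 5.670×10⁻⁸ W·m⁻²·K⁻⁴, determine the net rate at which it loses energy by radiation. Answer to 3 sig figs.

Lateral area A = 2πrL = 2π×2.84×10⁻⁴×0.0439 = 7.83362×10⁻⁵ m².
Net radiated power P_net = εσA(T⁴ − T₀⁴) = 0.265×5.670×10⁻⁸×7.83362×10⁻⁵×(1908⁴ − 267.9⁴).
T⁴ − T₀⁴ = 1.32530×10¹³ − 5.15099×10⁹ = 1.32478×10¹³ K⁴, so P_net = 15.6 W.

Net loss ≈ 15.6 W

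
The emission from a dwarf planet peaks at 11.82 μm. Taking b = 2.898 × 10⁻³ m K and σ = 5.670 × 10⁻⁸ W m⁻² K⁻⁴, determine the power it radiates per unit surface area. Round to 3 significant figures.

Wien's law: T = b/λ_max = 2.898×10⁻³/1.182×10⁻⁵ = 245.178 K.
Then I = σT⁴ = 5.670×10⁻⁸×(245.178)⁴ = 205 W/m².

I ≈ 205 W/m²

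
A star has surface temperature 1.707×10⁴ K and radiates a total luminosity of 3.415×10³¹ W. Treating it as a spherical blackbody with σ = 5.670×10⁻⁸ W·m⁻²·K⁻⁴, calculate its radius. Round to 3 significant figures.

R ≈ 2.38×10¹⁰ m

L = 4πR²σT⁴ ⇒ R = √(L/(4πσT⁴)).
σT⁴ = 4.81412×10⁹ W/m², so R = √(3.415×10³¹/(4π×4.81412×10⁹)) = 2.38×10¹⁰ m.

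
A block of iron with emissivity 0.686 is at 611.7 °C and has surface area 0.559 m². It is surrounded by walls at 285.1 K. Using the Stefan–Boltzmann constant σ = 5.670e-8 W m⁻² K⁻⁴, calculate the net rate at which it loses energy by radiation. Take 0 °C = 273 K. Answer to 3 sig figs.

T = 611.7 °C + 273 = 884.7 K.
Area A = 0.559 m².
Net radiated power P_net = εσA(T⁴ − T₀⁴) = 0.686×5.670×10⁻⁸×0.559×(884.7⁴ − 285.1⁴).
T⁴ − T₀⁴ = 6.12610×10¹¹ − 6.60677×10⁹ = 6.06003×10¹¹ K⁴, so P_net = 1.32×10⁴ W.

Net loss ≈ 1.32×10⁴ W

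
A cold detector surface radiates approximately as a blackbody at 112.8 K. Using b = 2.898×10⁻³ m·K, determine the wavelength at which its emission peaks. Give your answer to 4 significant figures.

λ_max ≈ 25.69 μm

Wien's displacement law: λ_max = b/T = (2.898×10⁻³ m·K)/(112.8 K) = 2.5691×10⁻⁵ m.
That is 25.69 μm, in the infrared range.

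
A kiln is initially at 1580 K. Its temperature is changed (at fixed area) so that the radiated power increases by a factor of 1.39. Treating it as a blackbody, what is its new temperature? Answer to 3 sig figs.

P ∝ T⁴, so T₂/T₁ = (P₂/P₁)^(1/4) = (1.39)^(1/4) = 1.08581.
T₂ = 1580 × 1.08581 = 1.72×10³ K.

T₂ ≈ 1.72×10³ K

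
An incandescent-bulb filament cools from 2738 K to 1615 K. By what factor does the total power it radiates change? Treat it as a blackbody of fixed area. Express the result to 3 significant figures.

P₂/P₁ ≈ 0.121

P ∝ T⁴, so P₂/P₁ = (T₂/T₁)⁴ = (1615/2738)⁴ = (0.589847)⁴ = 0.121.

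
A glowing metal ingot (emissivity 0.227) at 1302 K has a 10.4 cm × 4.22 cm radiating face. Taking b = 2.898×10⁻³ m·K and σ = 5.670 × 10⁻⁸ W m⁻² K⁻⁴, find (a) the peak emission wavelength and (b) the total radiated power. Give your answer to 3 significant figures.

(a) λ_max = b/T = 2.898×10⁻³/1302 = 2.226×10⁻⁶ m = 2.23×10³ nm.
Area A = 0.104 × 0.0422 = 4.3888×10⁻³ m².
(b) P = εσAT⁴ = 0.227×5.670×10⁻⁸×4.3888×10⁻³×(1302)⁴ = 162 W.

λ_max ≈ 2.23×10³ nm; P ≈ 162 W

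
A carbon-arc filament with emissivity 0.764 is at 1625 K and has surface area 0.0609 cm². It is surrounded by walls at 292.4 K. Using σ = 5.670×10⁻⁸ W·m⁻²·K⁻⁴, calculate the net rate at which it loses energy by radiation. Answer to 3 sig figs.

Net loss ≈ 1.84 W

Area A = 0.0609 cm² = 6.09×10⁻⁶ m².
Net radiated power P_net = εσA(T⁴ − T₀⁴) = 0.764×5.670×10⁻⁸×6.09×10⁻⁶×(1625⁴ − 292.4⁴).
T⁴ − T₀⁴ = 6.97290×10¹² − 7.30987×10⁹ = 6.96559×10¹² K⁴, so P_net = 1.84 W.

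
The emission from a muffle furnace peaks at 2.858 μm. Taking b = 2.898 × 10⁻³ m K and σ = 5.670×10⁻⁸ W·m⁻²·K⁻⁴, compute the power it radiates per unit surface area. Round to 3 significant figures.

I ≈ 5.99×10⁴ W/m²

Wien's law: T = b/λ_max = 2.898×10⁻³/2.858×10⁻⁶ = 1014.00 K.
Then I = σT⁴ = 5.670×10⁻⁸×(1014.00)⁴ = 5.99×10⁴ W/m².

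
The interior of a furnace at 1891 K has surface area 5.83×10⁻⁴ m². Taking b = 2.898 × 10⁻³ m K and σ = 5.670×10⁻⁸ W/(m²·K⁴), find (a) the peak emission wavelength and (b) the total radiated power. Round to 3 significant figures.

λ_max ≈ 1.53 μm; P ≈ 423 W

(a) λ_max = b/T = 2.898×10⁻³/1891 = 1.533×10⁻⁶ m = 1.53 μm.
Area A = 5.83×10⁻⁴ m².
(b) P = σAT⁴ = 5.670×10⁻⁸×5.83×10⁻⁴×(1891)⁴ = 423 W.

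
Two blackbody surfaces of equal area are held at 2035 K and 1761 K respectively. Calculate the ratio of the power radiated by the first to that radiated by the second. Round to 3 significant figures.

With equal areas, P₁/P₂ = (T₁/T₂)⁴ = (2035/1761)⁴ = 1.78.

P₁/P₂ ≈ 1.78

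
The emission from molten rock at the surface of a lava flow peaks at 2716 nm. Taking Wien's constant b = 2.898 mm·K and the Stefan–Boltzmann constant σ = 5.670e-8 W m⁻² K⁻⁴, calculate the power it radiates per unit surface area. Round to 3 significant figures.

I ≈ 7.35×10⁴ W/m²

Wien's law: T = b/λ_max = 2.898×10⁻³/2.716×10⁻⁶ = 1067.01 K.
Then I = σT⁴ = 5.670×10⁻⁸×(1067.01)⁴ = 7.35×10⁴ W/m².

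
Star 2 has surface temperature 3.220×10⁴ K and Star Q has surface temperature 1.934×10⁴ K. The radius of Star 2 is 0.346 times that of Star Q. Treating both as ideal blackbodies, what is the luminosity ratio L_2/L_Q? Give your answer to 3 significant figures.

L_2/L_Q ≈ 0.920

L ∝ R²T⁴, so L_2/L_Q = (R_2/R_Q)²(T_2/T_Q)⁴ = (0.346)² × (3.220×10⁴/1.934×10⁴)⁴ = 0.119716 × 7.68418 = 0.920.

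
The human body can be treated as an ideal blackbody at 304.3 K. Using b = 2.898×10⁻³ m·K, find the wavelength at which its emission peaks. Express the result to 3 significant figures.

Wien's displacement law: λ_max = b/T = (2.898×10⁻³ m·K)/(304.3 K) = 9.523×10⁻⁶ m.
That is 9.52 μm, in the infrared range.

λ_max ≈ 9.52 μm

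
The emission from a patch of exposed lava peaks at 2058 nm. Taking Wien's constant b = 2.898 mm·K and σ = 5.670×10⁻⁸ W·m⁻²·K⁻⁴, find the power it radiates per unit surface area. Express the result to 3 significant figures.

I ≈ 2.23×10⁵ W/m²

Wien's law: T = b/λ_max = 2.898×10⁻³/2.058×10⁻⁶ = 1408.16 K.
Then I = σT⁴ = 5.670×10⁻⁸×(1408.16)⁴ = 2.23×10⁵ W/m².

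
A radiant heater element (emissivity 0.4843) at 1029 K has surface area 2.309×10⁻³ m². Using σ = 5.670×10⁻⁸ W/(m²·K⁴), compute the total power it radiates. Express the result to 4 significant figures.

P ≈ 71.09 W

Area A = 2.309×10⁻³ m².
P = εσAT⁴ = 0.4843 × 5.670×10⁻⁸ × 2.309×10⁻³ × (1029)⁴ = 71.09 W.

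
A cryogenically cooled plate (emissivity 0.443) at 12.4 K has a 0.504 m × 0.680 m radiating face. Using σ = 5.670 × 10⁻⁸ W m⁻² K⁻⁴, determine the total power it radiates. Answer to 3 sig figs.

P ≈ 2.04×10⁻⁴ W

Area A = 0.504 × 0.680 = 0.34272 m².
P = εσAT⁴ = 0.443 × 5.670×10⁻⁸ × 0.34272 × (12.4)⁴ = 2.04×10⁻⁴ W.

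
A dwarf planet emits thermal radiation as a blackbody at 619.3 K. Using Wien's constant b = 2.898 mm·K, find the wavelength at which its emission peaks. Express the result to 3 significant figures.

Wien's displacement law: λ_max = b/T = (2.898×10⁻³ m·K)/(619.3 K) = 4.679×10⁻⁶ m.
That is 4.68 μm, in the infrared range.

λ_max ≈ 4.68 μm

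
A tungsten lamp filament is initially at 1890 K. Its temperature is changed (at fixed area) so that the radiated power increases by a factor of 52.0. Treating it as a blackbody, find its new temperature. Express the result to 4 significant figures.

P ∝ T⁴, so T₂/T₁ = (P₂/P₁)^(1/4) = (52.0)^(1/4) = 2.68535.
T₂ = 1890 × 2.68535 = 5075 K.

T₂ ≈ 5075 K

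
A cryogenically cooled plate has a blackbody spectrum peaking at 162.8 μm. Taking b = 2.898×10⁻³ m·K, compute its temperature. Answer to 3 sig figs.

Wien's law gives T = b/λ_max = (2.898×10⁻³ m·K)/(1.628×10⁻⁴ m) = 17.8 K.

T ≈ 17.8 K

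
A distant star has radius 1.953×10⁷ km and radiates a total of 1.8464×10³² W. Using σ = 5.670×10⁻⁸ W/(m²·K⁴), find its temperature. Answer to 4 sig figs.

Surface area A = 4πR² = 4π(1.953×10¹⁰ m)² = 4.79308×10²¹ m².
P = σAT⁴ ⇒ T = (P/(σA))^(1/4) = (1.8464×10³²/(5.670×10⁻⁸×4.79308×10²¹))^(1/4) = 2.871×10⁴ K.

T ≈ 2.871×10⁴ K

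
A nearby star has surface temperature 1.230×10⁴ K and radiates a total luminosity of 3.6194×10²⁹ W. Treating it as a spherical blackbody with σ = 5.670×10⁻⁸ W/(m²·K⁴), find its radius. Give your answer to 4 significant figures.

L = 4πR²σT⁴ ⇒ R = √(L/(4πσT⁴)).
σT⁴ = 1.29779×10⁹ W/m², so R = √(3.6194×10²⁹/(4π×1.29779×10⁹)) = 4.711×10⁹ m.

R ≈ 4.711×10⁹ m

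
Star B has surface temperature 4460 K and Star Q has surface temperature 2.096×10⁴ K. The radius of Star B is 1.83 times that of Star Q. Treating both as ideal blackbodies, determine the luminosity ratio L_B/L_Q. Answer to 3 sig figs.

L ∝ R²T⁴, so L_B/L_Q = (R_B/R_Q)²(T_B/T_Q)⁴ = (1.83)² × (4460/2.096×10⁴)⁴ = 3.3489 × 2.05010×10⁻³ = 6.87×10⁻³.

L_B/L_Q ≈ 6.87×10⁻³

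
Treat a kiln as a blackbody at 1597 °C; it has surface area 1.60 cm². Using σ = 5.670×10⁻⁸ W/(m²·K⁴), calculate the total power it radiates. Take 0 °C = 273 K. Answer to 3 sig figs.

P ≈ 111 W

T = 1597 °C + 273 = 1870 K.
Area A = 1.60 cm² = 1.60×10⁻⁴ m².
P = σAT⁴ = 5.670×10⁻⁸ × 1.60×10⁻⁴ × (1870)⁴ = 111 W.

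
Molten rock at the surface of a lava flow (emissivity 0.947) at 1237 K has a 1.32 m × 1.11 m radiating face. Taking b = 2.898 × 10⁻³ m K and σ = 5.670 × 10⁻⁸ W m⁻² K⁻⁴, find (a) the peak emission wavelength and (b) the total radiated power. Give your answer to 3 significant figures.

λ_max ≈ 2.34×10³ nm; P ≈ 1.84×10⁵ W

(a) λ_max = b/T = 2.898×10⁻³/1237 = 2.343×10⁻⁶ m = 2.34×10³ nm.
Area A = 1.32 × 1.11 = 1.4652 m².
(b) P = εσAT⁴ = 0.947×5.670×10⁻⁸×1.4652×(1237)⁴ = 1.84×10⁵ W.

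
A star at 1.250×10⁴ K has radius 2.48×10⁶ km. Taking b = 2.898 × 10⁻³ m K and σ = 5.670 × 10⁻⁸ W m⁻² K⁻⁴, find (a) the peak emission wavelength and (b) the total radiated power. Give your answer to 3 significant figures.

λ_max ≈ 232 nm; P ≈ 1.07×10²⁹ W

(a) λ_max = b/T = 2.898×10⁻³/1.250×10⁴ = 2.318×10⁻⁷ m = 232 nm.
Surface area A = 4πR² = 4π(2.48×10⁹ m)² = 7.72882×10¹⁹ m².
(b) P = σAT⁴ = 5.670×10⁻⁸×7.72882×10¹⁹×(1.250×10⁴)⁴ = 1.07×10²⁹ W.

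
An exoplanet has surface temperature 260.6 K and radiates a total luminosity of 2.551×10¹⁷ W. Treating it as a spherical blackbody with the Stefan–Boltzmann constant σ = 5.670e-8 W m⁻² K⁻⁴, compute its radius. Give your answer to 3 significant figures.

R ≈ 8.81×10⁶ m

L = 4πR²σT⁴ ⇒ R = √(L/(4πσT⁴)).
σT⁴ = 261.505 W/m², so R = √(2.551×10¹⁷/(4π×261.505)) = 8.81×10⁶ m.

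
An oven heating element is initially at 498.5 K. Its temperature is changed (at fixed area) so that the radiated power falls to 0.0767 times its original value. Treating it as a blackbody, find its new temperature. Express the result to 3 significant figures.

T₂ ≈ 262 K

P ∝ T⁴, so T₂/T₁ = (P₂/P₁)^(1/4) = (0.0767)^(1/4) = 0.526258.
T₂ = 498.5 × 0.526258 = 262 K.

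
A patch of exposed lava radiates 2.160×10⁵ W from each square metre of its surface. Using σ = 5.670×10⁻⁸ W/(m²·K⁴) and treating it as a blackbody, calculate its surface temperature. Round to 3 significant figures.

T ≈ 1.40×10³ K

I = σT⁴, so T = (I/σ)^(1/4) = (2.160×10⁵/(5.670×10⁻⁸))^(1/4) = 1.40×10³ K.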